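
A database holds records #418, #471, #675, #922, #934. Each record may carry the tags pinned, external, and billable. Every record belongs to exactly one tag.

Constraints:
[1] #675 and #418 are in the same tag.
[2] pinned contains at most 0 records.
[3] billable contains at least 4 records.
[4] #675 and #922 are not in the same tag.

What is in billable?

billable = {#418, #471, #675, #934}

(2): pinned already has 0, so the rest are out.
Suppose #418 ∉ billable: no assignment then satisfies all the clues, so #418 ∈ billable.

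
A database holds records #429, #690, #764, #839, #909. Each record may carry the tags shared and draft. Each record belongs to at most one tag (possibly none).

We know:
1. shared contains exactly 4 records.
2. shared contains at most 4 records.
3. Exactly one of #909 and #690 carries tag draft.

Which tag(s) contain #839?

#839: shared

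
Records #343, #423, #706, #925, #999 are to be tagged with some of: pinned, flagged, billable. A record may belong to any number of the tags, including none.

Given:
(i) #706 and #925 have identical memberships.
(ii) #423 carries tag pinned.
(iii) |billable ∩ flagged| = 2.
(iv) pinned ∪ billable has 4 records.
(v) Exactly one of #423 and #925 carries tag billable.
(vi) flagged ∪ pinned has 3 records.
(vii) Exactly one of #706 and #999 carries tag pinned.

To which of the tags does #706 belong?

From (ii): #423 ∈ pinned.
Suppose #706 ∉ pinned: no assignment then satisfies all the clues, so #706 ∈ pinned.

#706: billable, flagged, pinned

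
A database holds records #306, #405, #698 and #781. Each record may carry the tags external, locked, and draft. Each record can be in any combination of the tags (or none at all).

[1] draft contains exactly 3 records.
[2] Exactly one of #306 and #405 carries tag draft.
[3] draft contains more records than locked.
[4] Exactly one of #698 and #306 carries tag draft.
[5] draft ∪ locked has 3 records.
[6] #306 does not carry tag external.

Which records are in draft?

From (6): #306 ∉ external.
Suppose #306 ∈ draft: no assignment then satisfies all the clues, so #306 ∉ draft.

draft = {#405, #698, #781}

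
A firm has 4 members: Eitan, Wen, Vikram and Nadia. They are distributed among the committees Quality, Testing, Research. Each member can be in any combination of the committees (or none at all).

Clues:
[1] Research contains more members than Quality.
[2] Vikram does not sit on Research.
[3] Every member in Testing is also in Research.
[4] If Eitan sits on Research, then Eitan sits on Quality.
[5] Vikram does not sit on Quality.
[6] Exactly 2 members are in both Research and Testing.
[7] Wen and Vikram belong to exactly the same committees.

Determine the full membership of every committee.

Quality = {Eitan}; Testing = {Eitan, Nadia}; Research = {Eitan, Nadia}

From (2): Vikram ∉ Research.
From (5): Vikram ∉ Quality.
(3) contrapositive: Vikram ∉ Testing.
(7): Wen matches Vikram: Wen ∉ Quality.
(7): Wen matches Vikram: Wen ∉ Testing.
(7): Wen matches Vikram: Wen ∉ Research.
Suppose Eitan ∉ Quality: no assignment then satisfies all the clues, so Eitan ∈ Quality.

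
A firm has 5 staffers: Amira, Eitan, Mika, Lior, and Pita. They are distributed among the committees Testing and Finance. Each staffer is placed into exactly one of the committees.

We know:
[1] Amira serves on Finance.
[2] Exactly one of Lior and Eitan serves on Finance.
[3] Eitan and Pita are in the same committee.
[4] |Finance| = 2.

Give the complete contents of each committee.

Testing = {Eitan, Mika, Pita}; Finance = {Amira, Lior}

From (1): Amira ∈ Finance.
Suppose Eitan ∉ Testing: no assignment then satisfies all the clues, so Eitan ∈ Testing.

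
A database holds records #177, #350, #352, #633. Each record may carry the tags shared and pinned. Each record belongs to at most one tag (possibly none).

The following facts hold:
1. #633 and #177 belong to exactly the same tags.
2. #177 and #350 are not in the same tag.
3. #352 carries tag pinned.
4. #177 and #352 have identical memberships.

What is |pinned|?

From (3): #352 ∈ pinned.
(4): #177 matches #352: #177 ∉ shared.
(4): #177 matches #352: #177 ∈ pinned.
(1): #633 matches #177: #633 ∉ shared.
(1): #633 matches #177: #633 ∈ pinned.
(2): #350 ∉ pinned.

3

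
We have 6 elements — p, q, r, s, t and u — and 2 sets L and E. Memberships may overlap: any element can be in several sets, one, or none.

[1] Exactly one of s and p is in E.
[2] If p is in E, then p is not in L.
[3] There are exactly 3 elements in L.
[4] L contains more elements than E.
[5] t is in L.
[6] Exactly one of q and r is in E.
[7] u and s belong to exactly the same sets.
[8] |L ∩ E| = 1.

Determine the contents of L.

L = {q, r, t}

From (5): t ∈ L.
Suppose p ∈ L: no assignment then satisfies all the clues, so p ∉ L.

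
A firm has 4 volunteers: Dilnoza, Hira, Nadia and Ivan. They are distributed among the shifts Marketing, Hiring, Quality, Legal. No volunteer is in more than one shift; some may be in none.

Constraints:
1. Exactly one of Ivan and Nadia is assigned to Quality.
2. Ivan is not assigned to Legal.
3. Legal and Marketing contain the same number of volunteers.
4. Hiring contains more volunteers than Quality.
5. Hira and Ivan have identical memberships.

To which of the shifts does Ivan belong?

Ivan: Hiring

From (2): Ivan ∉ Legal.
(5): Hira matches Ivan: Hira ∉ Legal.
Suppose Ivan ∈ Marketing: no assignment then satisfies all the clues, so Ivan ∉ Marketing.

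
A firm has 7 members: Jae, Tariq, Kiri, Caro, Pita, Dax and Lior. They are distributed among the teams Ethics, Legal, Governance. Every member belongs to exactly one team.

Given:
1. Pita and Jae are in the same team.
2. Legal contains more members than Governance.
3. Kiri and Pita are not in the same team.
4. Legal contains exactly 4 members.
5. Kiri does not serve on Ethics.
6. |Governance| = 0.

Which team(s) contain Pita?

Pita: Ethics

From (5): Kiri ∉ Ethics.
(6): Governance already has 0, so the rest are out.
Only one team left: Kiri ∈ Legal.
(3): Pita ∉ Legal.
Only one team left: Pita ∈ Ethics.
(1): Jae matches Pita: Jae ∈ Ethics.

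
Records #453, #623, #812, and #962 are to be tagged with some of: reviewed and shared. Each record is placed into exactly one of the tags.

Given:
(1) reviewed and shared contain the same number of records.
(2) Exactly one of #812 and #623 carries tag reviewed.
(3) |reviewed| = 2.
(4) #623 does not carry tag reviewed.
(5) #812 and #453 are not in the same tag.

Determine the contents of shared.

From (4): #623 ∉ reviewed.
(2) (exactly one): #812 ∈ reviewed.
(5): #453 ∉ reviewed.
Only one tag left: #453 ∈ shared.
Only one tag left: #623 ∈ shared.
(3): only 2 candidates remain for reviewed, so all are in.

shared = {#453, #623}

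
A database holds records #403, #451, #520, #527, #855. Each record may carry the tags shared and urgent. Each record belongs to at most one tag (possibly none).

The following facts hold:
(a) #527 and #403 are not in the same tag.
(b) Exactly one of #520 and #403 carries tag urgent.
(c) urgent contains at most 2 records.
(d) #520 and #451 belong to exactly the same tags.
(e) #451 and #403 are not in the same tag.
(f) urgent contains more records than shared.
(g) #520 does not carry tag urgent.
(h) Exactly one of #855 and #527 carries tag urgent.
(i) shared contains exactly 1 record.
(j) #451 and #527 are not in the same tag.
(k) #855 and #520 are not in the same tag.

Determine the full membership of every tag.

shared = {#527}; urgent = {#403, #855}

From (g): #520 ∉ urgent.
(b) (exactly one): #403 ∈ urgent.
(d): #451 matches #520: #451 ∉ urgent.
(a): #527 ∉ urgent.
(h) (exactly one): #855 ∈ urgent.
Suppose #451 ∈ shared: no assignment then satisfies all the clues, so #451 ∉ shared.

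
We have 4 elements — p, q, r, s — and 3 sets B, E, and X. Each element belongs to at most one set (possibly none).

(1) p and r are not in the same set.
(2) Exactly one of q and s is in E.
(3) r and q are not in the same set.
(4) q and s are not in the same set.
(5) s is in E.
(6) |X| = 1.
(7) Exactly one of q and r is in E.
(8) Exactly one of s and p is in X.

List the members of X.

From (5): s ∈ E.
(2) (exactly one): q ∉ E.
(7) (exactly one): r ∈ E.
(8) (exactly one): p ∈ X.
(6): X already has 1, so the rest are out.

X = {p}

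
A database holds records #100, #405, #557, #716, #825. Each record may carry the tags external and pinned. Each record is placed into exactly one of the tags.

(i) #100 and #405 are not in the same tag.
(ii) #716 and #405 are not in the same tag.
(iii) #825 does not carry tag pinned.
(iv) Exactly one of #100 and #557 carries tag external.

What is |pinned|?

2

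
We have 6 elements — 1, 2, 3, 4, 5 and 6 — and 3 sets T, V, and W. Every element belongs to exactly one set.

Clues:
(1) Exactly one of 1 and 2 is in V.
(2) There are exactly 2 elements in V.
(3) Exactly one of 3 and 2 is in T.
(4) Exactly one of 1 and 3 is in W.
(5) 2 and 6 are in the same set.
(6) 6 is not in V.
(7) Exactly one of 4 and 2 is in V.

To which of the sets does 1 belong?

From (6): 6 ∉ V.
(5): 2 matches 6: 2 ∉ V.
(7) (exactly one): 4 ∈ V.
(1) (exactly one): 1 ∈ V.
(2): V already has 2, so the rest are out.
(4) (exactly one): 3 ∈ W.
(3) (exactly one): 2 ∈ T.
(5): 6 matches 2: 6 ∈ T.

1: V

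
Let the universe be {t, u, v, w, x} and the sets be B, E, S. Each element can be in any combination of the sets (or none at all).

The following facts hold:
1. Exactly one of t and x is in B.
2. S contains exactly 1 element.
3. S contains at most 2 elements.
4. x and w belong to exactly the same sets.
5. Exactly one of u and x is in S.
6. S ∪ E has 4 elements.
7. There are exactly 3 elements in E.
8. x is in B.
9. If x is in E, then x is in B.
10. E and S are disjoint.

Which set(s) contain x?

x: B, E

From (8): x ∈ B.
(1) (exactly one): t ∉ B.
(4): w matches x: w ∈ B.
Suppose x ∉ E: no assignment then satisfies all the clues, so x ∈ E.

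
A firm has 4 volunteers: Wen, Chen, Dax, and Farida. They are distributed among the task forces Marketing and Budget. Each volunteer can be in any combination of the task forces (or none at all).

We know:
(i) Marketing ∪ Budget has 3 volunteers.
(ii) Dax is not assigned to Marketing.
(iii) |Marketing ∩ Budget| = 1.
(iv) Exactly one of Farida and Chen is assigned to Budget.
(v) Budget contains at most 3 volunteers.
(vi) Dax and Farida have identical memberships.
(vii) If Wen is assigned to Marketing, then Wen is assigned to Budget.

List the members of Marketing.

Marketing = {Wen}

From (ii): Dax ∉ Marketing.
(vi): Farida matches Dax: Farida ∉ Marketing.
Suppose Wen ∉ Marketing: no assignment then satisfies all the clues, so Wen ∈ Marketing.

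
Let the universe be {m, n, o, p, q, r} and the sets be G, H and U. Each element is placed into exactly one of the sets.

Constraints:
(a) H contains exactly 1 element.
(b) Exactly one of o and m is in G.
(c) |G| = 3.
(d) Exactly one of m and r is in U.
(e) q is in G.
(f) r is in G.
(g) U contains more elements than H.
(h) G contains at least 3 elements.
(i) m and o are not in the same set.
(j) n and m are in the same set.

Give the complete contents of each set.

From (e): q ∈ G.
From (f): r ∈ G.
(d) (exactly one): m ∈ U.
(i): o ∉ U.
(j): n matches m: n ∉ G.
(j): n matches m: n ∉ H.
(j): n matches m: n ∈ U.
(b) (exactly one): o ∈ G.
(c): G already has 3, so the rest are out.
(a): only 1 candidates remain for H, so all are in.

G = {o, q, r}; H = {p}; U = {m, n}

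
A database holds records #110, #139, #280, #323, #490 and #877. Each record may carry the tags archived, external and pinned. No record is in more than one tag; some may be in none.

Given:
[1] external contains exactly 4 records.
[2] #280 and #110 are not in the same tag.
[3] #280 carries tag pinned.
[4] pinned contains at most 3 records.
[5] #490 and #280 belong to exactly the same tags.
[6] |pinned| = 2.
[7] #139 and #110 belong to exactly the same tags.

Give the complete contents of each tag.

archived = {}; external = {#110, #139, #323, #877}; pinned = {#280, #490}

From (3): #280 ∈ pinned.
(2): #110 ∉ pinned.
(5): #490 matches #280: #490 ∉ archived.
(5): #490 matches #280: #490 ∉ external.
(5): #490 matches #280: #490 ∈ pinned.
(6): pinned already has 2, so the rest are out.
(1): only 4 candidates remain for external, so all are in.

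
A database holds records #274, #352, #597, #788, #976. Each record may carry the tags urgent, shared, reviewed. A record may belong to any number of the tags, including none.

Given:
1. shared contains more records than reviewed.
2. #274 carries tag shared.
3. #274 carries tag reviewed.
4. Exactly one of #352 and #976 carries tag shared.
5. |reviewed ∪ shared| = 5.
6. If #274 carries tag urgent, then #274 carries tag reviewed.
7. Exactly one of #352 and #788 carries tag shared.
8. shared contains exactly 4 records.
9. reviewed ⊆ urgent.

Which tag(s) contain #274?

#274: reviewed, shared, urgent

From (2): #274 ∈ shared.
From (3): #274 ∈ reviewed.
(9) with #274 ∈ reviewed: #274 ∈ urgent.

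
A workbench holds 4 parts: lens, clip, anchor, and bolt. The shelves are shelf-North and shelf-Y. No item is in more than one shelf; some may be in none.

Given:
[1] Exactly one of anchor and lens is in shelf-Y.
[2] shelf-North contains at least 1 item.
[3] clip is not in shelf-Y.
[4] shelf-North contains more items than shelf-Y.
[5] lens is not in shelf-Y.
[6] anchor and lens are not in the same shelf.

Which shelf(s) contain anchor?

anchor: shelf-Y

From (3): clip ∉ shelf-Y.
From (5): lens ∉ shelf-Y.
(1) (exactly one): anchor ∈ shelf-Y.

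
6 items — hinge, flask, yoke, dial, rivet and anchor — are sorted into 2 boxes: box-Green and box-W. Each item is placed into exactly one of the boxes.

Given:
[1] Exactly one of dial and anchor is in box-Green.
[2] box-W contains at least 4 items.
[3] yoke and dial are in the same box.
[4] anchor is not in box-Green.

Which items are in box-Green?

box-Green = {dial, yoke}

From (4): anchor ∉ box-Green.
(1) (exactly one): dial ∈ box-Green.
(3): yoke matches dial: yoke ∈ box-Green.
Only one box left: anchor ∈ box-W.
(2): only 4 candidates remain for box-W, so all are in.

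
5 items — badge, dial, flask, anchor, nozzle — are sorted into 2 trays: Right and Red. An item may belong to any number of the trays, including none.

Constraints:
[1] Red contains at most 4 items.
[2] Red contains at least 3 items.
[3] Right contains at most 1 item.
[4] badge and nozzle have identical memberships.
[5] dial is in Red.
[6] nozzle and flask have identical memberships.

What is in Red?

Red = {badge, dial, flask, nozzle}

From (5): dial ∈ Red.
Suppose badge ∉ Red: no assignment then satisfies all the clues, so badge ∈ Red.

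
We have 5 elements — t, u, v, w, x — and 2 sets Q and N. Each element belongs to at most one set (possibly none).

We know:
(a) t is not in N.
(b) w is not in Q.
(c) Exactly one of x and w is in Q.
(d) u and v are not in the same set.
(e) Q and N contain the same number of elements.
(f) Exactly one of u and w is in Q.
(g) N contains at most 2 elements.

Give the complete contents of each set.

Q = {u, x}; N = {v, w}

From (a): t ∉ N.
From (b): w ∉ Q.
(c) (exactly one): x ∈ Q.
(f) (exactly one): u ∈ Q.
(d): v ∉ Q.
Suppose t ∈ Q: no assignment then satisfies all the clues, so t ∉ Q.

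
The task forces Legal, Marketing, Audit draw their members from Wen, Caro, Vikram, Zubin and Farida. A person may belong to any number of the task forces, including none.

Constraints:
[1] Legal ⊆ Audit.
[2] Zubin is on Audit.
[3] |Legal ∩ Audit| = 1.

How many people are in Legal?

1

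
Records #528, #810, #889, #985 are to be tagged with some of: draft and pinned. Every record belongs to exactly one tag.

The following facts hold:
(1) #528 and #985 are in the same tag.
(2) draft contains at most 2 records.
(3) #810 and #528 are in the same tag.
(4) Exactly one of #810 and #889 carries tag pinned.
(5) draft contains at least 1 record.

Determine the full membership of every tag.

draft = {#889}; pinned = {#528, #810, #985}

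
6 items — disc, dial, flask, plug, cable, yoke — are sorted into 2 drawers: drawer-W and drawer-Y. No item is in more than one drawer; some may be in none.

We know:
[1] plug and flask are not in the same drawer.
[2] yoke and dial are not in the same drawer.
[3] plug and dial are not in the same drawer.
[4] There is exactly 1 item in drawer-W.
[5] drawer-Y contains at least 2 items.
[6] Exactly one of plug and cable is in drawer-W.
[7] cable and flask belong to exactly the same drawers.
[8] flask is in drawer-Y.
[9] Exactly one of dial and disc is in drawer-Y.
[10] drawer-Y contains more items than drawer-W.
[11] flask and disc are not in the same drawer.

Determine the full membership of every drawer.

From (8): flask ∈ drawer-Y.
(1): plug ∉ drawer-Y.
(7): cable matches flask: cable ∉ drawer-W.
(7): cable matches flask: cable ∈ drawer-Y.
(11): disc ∉ drawer-Y.
(6) (exactly one): plug ∈ drawer-W.
(9) (exactly one): dial ∈ drawer-Y.
(2): yoke ∉ drawer-Y.
(4): drawer-W already has 1, so the rest are out.

drawer-W = {plug}; drawer-Y = {cable, dial, flask}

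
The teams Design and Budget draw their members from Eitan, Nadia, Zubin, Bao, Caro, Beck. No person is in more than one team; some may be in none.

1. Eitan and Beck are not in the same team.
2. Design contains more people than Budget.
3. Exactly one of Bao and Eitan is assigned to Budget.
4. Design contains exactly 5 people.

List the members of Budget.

Budget = {Eitan}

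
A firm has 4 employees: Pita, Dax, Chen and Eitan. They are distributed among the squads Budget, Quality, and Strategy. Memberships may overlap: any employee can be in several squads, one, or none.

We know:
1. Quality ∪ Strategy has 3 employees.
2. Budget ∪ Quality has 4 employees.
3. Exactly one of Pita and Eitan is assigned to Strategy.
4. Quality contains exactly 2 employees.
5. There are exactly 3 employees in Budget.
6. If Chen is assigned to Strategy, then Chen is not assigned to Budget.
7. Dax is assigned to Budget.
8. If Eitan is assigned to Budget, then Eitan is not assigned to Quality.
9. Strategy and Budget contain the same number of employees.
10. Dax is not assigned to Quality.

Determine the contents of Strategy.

Strategy = {Chen, Dax, Pita}

From (7): Dax ∈ Budget.
From (10): Dax ∉ Quality.
Suppose Pita ∉ Strategy: no assignment then satisfies all the clues, so Pita ∈ Strategy.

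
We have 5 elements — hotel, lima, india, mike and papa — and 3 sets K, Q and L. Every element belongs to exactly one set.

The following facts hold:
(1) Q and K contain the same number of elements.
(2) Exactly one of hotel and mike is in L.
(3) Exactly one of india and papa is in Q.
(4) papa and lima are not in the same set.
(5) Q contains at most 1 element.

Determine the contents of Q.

Q = {papa}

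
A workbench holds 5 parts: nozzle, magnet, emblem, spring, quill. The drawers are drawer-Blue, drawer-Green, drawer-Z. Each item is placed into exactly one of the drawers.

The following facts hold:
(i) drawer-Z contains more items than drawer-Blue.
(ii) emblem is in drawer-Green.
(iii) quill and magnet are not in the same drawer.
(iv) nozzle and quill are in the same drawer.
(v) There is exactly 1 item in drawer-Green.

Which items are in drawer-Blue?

drawer-Blue = {magnet}

From (ii): emblem ∈ drawer-Green.
(v): drawer-Green already has 1, so the rest are out.
Suppose nozzle ∈ drawer-Blue: no assignment then satisfies all the clues, so nozzle ∉ drawer-Blue.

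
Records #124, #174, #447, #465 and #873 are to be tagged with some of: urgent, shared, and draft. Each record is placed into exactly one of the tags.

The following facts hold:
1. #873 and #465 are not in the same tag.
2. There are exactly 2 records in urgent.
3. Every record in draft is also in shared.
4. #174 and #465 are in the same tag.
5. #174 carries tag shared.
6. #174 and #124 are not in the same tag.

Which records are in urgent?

From (5): #174 ∈ shared.
(4): #465 matches #174: #465 ∉ urgent.
(4): #465 matches #174: #465 ∈ shared.
(6): #124 ∉ shared.
(1): #873 ∉ shared.
(3) contrapositive: #124 ∉ draft.
(3) contrapositive: #873 ∉ draft.
Only one tag left: #124 ∈ urgent.
Only one tag left: #873 ∈ urgent.
(2): urgent already has 2, so the rest are out.

urgent = {#124, #873}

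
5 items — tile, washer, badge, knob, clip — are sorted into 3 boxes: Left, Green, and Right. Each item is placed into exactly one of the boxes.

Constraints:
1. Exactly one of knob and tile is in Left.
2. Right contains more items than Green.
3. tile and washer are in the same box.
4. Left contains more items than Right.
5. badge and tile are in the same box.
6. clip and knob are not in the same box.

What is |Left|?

4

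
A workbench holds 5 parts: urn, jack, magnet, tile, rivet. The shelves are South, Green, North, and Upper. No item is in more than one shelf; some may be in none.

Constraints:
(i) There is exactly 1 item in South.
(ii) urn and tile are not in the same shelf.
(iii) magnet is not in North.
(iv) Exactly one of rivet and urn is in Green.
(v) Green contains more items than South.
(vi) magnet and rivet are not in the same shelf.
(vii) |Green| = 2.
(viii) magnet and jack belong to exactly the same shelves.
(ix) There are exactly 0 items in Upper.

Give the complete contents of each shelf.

South = {urn}; Green = {rivet, tile}; North = {}; Upper = {}

From (iii): magnet ∉ North.
(viii): jack matches magnet: jack ∉ North.
(ix): Upper already has 0, so the rest are out.
Suppose urn ∉ South: no assignment then satisfies all the clues, so urn ∈ South.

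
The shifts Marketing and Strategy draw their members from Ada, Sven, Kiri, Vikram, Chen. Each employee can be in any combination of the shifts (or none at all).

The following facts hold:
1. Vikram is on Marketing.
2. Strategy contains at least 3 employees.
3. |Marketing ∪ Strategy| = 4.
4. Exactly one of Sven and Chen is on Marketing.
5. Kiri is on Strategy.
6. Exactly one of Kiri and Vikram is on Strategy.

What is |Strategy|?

3

From (1): Vikram ∈ Marketing.
From (5): Kiri ∈ Strategy.
(6) (exactly one): Vikram ∉ Strategy.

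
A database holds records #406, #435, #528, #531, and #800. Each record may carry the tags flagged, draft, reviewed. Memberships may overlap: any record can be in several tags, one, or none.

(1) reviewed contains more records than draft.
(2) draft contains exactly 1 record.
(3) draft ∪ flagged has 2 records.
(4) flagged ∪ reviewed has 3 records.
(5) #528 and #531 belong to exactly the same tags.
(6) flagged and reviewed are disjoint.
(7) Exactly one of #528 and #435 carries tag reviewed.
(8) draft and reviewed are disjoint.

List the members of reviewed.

reviewed = {#528, #531}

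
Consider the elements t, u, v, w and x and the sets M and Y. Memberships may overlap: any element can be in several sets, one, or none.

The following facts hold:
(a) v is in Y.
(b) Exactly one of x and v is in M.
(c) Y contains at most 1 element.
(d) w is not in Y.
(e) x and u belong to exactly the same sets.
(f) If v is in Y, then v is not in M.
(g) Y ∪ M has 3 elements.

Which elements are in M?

M = {u, x}

From (a): v ∈ Y.
From (d): w ∉ Y.
(c): Y already has 1, so the rest are out.
(f): v ∉ M.
(b) (exactly one): x ∈ M.
(e): u matches x: u ∈ M.
Suppose t ∈ M: no assignment then satisfies all the clues, so t ∉ M.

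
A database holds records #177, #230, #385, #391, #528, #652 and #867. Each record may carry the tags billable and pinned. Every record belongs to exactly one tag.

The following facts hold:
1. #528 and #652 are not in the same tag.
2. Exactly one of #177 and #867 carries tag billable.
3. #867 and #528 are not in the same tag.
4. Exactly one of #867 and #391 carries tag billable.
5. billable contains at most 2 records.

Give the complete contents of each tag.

billable = {#652, #867}; pinned = {#177, #230, #385, #391, #528}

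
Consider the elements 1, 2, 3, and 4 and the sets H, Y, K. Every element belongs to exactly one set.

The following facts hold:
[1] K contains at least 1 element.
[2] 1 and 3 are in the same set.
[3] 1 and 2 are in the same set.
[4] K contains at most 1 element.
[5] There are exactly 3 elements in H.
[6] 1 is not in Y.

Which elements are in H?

H = {1, 2, 3}

From (6): 1 ∉ Y.
(2): 3 matches 1: 3 ∉ Y.
(3): 2 matches 1: 2 ∉ Y.
Suppose 1 ∉ H: no assignment then satisfies all the clues, so 1 ∈ H.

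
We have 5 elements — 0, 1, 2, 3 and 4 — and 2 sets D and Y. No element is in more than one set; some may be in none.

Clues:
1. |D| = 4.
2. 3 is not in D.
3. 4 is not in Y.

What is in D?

D = {0, 1, 2, 4}

From (2): 3 ∉ D.
From (3): 4 ∉ Y.
(1): only 4 candidates remain for D, so all are in.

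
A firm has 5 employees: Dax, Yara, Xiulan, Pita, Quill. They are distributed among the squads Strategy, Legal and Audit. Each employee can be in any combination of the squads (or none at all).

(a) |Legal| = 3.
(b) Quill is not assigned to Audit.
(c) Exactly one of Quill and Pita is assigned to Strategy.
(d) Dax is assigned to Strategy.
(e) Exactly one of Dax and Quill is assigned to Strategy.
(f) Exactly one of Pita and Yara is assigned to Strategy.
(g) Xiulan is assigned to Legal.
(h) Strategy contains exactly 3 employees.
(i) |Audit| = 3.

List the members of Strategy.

From (b): Quill ∉ Audit.
From (d): Dax ∈ Strategy.
From (g): Xiulan ∈ Legal.
(e) (exactly one): Quill ∉ Strategy.
(c) (exactly one): Pita ∈ Strategy.
(f) (exactly one): Yara ∉ Strategy.
(h): only 3 candidates remain for Strategy, so all are in.

Strategy = {Dax, Pita, Xiulan}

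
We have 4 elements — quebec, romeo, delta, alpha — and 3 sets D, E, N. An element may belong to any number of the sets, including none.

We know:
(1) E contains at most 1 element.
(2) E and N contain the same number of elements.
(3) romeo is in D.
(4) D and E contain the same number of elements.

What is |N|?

From (3): romeo ∈ D.
Suppose quebec ∈ D: no assignment then satisfies all the clues, so quebec ∉ D.

1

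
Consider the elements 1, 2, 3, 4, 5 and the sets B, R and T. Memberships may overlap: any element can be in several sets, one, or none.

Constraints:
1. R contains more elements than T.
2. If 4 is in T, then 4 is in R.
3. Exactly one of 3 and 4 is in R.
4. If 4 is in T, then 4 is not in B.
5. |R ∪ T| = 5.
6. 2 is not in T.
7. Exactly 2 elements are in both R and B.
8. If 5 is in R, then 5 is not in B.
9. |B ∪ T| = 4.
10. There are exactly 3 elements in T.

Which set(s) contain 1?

1: B, R, T

From (6): 2 ∉ T.
Suppose 1 ∉ B: no assignment then satisfies all the clues, so 1 ∈ B.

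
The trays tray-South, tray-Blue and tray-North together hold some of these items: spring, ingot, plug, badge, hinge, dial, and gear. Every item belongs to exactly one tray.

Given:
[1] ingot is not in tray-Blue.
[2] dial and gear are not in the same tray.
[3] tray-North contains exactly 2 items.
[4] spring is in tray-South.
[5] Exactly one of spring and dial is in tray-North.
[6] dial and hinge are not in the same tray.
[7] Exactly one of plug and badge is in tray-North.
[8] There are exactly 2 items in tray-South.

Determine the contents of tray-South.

tray-South = {ingot, spring}

From (1): ingot ∉ tray-Blue.
From (4): spring ∈ tray-South.
(5) (exactly one): dial ∈ tray-North.
(6): hinge ∉ tray-North.
(2): gear ∉ tray-North.
Suppose ingot ∉ tray-South: no assignment then satisfies all the clues, so ingot ∈ tray-South.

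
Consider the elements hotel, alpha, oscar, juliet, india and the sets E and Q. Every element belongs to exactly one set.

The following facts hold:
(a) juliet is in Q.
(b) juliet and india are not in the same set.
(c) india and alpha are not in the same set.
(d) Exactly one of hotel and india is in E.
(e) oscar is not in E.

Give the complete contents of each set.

E = {india}; Q = {alpha, hotel, juliet, oscar}

From (a): juliet ∈ Q.
From (e): oscar ∉ E.
(b): india ∉ Q.
Only one set left: oscar ∈ Q.
Only one set left: india ∈ E.
(c): alpha ∉ E.
(d) (exactly one): hotel ∉ E.
Only one set left: hotel ∈ Q.
Only one set left: alpha ∈ Q.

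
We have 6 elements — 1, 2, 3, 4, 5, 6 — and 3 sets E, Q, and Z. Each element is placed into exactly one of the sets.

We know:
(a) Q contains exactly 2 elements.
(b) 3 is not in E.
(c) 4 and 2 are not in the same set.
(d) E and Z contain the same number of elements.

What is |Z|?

2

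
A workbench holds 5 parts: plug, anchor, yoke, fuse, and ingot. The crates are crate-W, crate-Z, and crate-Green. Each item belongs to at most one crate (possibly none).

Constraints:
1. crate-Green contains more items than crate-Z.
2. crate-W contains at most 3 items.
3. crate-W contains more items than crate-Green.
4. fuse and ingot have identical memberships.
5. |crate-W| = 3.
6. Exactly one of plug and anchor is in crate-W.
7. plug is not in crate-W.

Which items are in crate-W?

crate-W = {anchor, fuse, ingot}

From (7): plug ∉ crate-W.
(6) (exactly one): anchor ∈ crate-W.
Suppose yoke ∈ crate-W: no assignment then satisfies all the clues, so yoke ∉ crate-W.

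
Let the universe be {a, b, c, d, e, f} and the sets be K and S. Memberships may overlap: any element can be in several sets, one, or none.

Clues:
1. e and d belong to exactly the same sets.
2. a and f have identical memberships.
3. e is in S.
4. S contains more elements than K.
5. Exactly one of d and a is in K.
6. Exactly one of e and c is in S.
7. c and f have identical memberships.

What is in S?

From (3): e ∈ S.
(1): d matches e: d ∈ S.
(6) (exactly one): c ∉ S.
(7): f matches c: f ∉ S.
(2): a matches f: a ∉ S.
Suppose b ∉ S: no assignment then satisfies all the clues, so b ∈ S.

S = {b, d, e}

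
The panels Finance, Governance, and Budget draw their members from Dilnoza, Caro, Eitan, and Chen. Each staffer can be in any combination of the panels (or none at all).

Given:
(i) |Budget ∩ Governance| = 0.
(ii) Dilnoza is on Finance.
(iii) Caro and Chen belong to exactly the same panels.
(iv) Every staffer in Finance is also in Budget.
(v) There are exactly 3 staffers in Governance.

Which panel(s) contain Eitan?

Eitan: Governance

From (ii): Dilnoza ∈ Finance.
(iv) with Dilnoza ∈ Finance: Dilnoza ∈ Budget.
Suppose Eitan ∈ Finance: no assignment then satisfies all the clues, so Eitan ∉ Finance.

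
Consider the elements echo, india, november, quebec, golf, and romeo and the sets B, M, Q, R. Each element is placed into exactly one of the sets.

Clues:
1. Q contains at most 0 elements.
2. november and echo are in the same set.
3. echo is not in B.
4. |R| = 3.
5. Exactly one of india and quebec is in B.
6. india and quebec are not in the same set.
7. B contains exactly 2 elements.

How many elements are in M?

1

From (3): echo ∉ B.
(1): Q already has 0, so the rest are out.
(2): november matches echo: november ∉ B.
Suppose echo ∈ M: no assignment then satisfies all the clues, so echo ∉ M.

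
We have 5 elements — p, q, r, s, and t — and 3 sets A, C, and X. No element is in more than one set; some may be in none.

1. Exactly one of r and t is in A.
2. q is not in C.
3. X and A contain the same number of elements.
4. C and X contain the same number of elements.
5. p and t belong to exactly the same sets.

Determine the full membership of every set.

A = {r}; C = {s}; X = {q}

From (2): q ∉ C.
Suppose p ∈ A: no assignment then satisfies all the clues, so p ∉ A.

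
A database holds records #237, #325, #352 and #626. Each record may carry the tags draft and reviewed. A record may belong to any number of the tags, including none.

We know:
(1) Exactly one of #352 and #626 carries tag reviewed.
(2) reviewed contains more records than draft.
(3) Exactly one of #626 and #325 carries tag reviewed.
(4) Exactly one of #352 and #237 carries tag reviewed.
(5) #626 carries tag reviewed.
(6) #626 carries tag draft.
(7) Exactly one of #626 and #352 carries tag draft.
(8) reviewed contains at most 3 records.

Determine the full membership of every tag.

draft = {#626}; reviewed = {#237, #626}

From (5): #626 ∈ reviewed.
From (6): #626 ∈ draft.
(1) (exactly one): #352 ∉ reviewed.
(3) (exactly one): #325 ∉ reviewed.
(4) (exactly one): #237 ∈ reviewed.
(7) (exactly one): #352 ∉ draft.
Suppose #237 ∈ draft: no assignment then satisfies all the clues, so #237 ∉ draft.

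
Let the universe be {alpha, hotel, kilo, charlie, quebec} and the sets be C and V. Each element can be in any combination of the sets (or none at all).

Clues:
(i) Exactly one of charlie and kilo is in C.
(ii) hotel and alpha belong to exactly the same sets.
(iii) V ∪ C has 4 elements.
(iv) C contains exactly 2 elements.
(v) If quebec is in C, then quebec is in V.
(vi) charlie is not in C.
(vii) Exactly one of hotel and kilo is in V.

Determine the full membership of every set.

C = {kilo, quebec}; V = {alpha, hotel, quebec}

From (vi): charlie ∉ C.
(i) (exactly one): kilo ∈ C.
Suppose alpha ∈ C: no assignment then satisfies all the clues, so alpha ∉ C.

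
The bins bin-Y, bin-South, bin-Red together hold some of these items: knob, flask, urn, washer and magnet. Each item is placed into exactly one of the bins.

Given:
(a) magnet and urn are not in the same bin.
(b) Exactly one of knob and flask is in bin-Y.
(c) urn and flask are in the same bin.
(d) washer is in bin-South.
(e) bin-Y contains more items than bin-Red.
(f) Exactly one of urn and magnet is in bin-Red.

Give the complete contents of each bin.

bin-Y = {flask, urn}; bin-South = {knob, washer}; bin-Red = {magnet}

From (d): washer ∈ bin-South.
Suppose knob ∈ bin-Y: no assignment then satisfies all the clues, so knob ∉ bin-Y.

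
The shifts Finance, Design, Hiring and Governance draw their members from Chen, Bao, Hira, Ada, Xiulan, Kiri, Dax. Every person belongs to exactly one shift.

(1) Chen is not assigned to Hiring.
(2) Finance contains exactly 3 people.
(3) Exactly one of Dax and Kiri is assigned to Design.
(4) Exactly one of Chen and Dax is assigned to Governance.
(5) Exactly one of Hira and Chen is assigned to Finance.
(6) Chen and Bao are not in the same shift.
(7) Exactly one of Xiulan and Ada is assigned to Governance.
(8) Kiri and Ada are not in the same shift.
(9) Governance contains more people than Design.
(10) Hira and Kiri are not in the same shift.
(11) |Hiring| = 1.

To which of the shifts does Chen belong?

Chen: Governance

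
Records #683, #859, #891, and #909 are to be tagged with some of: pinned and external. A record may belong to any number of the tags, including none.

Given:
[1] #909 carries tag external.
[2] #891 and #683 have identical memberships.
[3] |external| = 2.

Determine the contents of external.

external = {#859, #909}

From (1): #909 ∈ external.
Suppose #683 ∈ external: no assignment then satisfies all the clues, so #683 ∉ external.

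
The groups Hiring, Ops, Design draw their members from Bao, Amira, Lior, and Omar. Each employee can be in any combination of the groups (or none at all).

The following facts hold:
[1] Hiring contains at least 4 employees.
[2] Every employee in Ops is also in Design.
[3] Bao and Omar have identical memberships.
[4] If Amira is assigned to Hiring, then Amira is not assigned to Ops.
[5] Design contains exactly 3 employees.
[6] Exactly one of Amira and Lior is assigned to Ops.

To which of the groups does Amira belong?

(1): only 4 candidates remain for Hiring, so all are in.
(4): Amira ∉ Ops.
(6) (exactly one): Lior ∈ Ops.
(2) with Lior ∈ Ops: Lior ∈ Design.
Suppose Amira ∈ Design: no assignment then satisfies all the clues, so Amira ∉ Design.

Amira: Hiring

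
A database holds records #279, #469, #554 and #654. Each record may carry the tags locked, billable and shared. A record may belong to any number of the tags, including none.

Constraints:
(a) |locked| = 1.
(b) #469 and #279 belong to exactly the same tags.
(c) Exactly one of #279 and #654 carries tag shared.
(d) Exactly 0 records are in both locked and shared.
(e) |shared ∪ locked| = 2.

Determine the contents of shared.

shared = {#654}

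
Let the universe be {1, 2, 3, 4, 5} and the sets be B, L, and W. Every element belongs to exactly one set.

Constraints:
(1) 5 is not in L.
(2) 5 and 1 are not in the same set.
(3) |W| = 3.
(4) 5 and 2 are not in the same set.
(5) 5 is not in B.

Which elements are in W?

W = {3, 4, 5}

From (1): 5 ∉ L.
From (5): 5 ∉ B.
Only one set left: 5 ∈ W.
(2): 1 ∉ W.
(4): 2 ∉ W.
(3): only 3 candidates remain for W, so all are in.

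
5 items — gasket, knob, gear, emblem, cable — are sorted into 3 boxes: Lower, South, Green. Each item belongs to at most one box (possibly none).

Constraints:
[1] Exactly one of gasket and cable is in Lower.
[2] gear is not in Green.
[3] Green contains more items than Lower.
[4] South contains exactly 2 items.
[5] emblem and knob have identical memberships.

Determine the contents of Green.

Green = {emblem, knob}

From (2): gear ∉ Green.
Suppose gasket ∈ Green: no assignment then satisfies all the clues, so gasket ∉ Green.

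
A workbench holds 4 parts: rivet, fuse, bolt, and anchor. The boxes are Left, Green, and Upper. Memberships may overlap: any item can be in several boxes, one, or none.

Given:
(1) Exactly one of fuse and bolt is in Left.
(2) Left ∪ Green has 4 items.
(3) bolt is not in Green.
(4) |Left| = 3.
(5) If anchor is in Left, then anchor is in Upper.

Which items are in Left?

Left = {anchor, bolt, rivet}

From (3): bolt ∉ Green.
Suppose rivet ∉ Left: no assignment then satisfies all the clues, so rivet ∈ Left.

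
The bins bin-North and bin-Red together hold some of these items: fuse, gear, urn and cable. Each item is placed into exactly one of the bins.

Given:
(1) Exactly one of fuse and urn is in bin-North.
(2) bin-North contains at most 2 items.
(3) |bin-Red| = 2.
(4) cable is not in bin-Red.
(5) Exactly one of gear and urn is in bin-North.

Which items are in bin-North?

From (4): cable ∉ bin-Red.
Only one bin left: cable ∈ bin-North.
Suppose fuse ∈ bin-North: no assignment then satisfies all the clues, so fuse ∉ bin-North.

bin-North = {cable, urn}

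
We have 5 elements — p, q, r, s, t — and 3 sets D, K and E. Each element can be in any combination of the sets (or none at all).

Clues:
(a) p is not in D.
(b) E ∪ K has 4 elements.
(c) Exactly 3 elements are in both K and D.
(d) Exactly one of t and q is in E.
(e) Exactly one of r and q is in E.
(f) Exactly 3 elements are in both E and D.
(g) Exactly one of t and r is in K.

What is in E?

E = {r, s, t}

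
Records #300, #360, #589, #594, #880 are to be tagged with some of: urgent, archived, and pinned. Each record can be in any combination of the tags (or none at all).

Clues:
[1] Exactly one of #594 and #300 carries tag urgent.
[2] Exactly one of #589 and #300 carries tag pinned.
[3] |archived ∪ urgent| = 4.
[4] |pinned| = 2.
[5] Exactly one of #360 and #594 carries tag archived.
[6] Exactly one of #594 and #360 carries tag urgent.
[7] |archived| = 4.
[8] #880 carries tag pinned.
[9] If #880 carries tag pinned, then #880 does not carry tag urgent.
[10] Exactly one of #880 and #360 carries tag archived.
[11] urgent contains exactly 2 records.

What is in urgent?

From (8): #880 ∈ pinned.
(9): #880 ∉ urgent.
Suppose #300 ∈ urgent: no assignment then satisfies all the clues, so #300 ∉ urgent.

urgent = {#589, #594}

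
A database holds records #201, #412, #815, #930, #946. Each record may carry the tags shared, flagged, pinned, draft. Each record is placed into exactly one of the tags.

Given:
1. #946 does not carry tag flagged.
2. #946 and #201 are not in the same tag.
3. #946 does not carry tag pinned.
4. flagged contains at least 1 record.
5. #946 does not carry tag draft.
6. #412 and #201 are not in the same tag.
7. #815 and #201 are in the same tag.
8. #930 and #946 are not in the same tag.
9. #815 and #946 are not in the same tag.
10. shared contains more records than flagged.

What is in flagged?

flagged = {#930}

From (1): #946 ∉ flagged.
From (3): #946 ∉ pinned.
From (5): #946 ∉ draft.
Only one tag left: #946 ∈ shared.
(2): #201 ∉ shared.
(7): #815 matches #201: #815 ∉ shared.
(8): #930 ∉ shared.
Suppose #201 ∈ flagged: no assignment then satisfies all the clues, so #201 ∉ flagged.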